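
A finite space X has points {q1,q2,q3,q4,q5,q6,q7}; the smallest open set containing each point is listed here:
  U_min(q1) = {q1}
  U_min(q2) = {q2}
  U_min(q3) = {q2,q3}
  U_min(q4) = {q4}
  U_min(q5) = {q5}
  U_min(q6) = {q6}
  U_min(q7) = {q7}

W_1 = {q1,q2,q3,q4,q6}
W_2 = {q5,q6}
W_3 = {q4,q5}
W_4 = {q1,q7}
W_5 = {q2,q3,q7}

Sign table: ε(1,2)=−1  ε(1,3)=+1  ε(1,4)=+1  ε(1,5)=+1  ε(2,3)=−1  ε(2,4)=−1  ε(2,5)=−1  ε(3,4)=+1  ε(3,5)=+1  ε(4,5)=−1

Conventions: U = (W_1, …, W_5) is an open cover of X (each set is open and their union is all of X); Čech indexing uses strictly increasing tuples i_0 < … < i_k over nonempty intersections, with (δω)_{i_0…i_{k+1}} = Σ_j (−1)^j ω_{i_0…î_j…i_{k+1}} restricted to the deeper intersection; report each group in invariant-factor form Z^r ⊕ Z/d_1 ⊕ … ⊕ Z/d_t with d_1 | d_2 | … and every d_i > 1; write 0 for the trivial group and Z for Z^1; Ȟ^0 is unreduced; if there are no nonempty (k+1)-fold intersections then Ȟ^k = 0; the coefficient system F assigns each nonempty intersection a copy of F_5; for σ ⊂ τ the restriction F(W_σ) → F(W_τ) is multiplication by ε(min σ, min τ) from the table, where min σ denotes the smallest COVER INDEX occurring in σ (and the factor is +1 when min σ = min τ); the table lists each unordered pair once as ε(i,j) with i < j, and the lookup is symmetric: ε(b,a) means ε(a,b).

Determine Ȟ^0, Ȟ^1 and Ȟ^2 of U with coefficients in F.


Ȟ^0(U;F) ≅ 0; Ȟ^1(U;F) ≅ Z/5; Ȟ^2(U;F) ≅ 0

intersection data:
  W12={q6} W13={q4} W14={q1} W15={q2,q3} W23={q5} W45={q7}
C dims 5,6; δ0: rk_F5 5
Ȟ^0 = (5 − 5) − 0 = 0, so Ȟ^0 ≅ 0
Ȟ^1 = (6 − 0) − 5 = 1, so Ȟ^1 ≅ Z/5
Ȟ^2 = (0 − 0) − 0 = 0, so Ȟ^2 ≅ 0


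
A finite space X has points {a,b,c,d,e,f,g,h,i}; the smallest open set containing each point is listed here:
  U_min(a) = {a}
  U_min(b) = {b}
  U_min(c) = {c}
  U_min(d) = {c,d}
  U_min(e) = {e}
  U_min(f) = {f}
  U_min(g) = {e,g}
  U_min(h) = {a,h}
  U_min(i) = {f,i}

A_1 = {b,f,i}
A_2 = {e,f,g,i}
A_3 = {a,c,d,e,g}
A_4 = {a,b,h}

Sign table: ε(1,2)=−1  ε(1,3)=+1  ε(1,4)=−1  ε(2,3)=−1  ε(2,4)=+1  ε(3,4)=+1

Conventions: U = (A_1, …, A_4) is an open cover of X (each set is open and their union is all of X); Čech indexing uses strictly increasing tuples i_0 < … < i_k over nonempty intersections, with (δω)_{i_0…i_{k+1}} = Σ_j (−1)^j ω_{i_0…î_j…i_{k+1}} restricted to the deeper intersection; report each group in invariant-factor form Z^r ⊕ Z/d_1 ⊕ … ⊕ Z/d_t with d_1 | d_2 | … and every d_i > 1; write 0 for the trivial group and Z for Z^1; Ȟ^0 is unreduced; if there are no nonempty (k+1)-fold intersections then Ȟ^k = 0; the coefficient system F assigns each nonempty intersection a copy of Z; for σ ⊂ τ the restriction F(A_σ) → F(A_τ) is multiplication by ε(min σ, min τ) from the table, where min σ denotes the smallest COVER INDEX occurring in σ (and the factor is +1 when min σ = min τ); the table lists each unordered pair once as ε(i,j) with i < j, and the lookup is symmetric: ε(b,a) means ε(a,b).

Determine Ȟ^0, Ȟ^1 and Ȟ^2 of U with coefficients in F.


nonempty intersections:
  A12={f,i} A14={b} A23={e,g} A34={a}
C dims 4,4; δ0: rk 4, SNF 1^3·2
Ȟ^0: (4−4)−0=0 ⇒ 0
Ȟ^1: (4−0)−4=0 plus torsion [2] ⇒ Z/2
Ȟ^2: (0−0)−0=0 ⇒ 0

Ȟ^0 ≅ 0,  Ȟ^1 ≅ Z/2,  Ȟ^2 ≅ 0


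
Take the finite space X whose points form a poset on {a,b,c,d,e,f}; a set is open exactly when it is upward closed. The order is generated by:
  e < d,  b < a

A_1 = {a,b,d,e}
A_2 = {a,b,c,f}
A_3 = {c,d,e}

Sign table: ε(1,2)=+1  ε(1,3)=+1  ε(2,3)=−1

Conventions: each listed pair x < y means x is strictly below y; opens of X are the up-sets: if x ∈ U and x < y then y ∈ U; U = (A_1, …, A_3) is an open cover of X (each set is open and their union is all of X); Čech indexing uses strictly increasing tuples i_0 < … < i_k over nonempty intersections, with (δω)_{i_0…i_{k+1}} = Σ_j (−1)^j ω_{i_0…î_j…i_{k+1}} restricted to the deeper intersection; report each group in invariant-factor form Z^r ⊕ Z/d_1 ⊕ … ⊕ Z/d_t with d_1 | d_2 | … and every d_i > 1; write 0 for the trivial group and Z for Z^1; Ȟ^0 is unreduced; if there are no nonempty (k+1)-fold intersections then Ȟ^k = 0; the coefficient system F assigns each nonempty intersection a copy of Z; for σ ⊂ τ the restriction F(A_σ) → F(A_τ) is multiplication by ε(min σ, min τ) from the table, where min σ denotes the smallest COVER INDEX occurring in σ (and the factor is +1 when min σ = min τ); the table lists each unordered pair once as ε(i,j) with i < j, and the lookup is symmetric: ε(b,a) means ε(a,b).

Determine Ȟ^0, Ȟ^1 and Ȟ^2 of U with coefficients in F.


Ȟ^0 = 0; Ȟ^1 = Z/2; Ȟ^2 = 0

intersection data:
  A12={a,b} A13={d,e} A23={c}
C dims 3,3; δ0: rk 3, SNF 1^2·2
Ȟ^0 = (3 − 3) − 0 = 0, so Ȟ^0 ≅ 0
Ȟ^1 = (3 − 0) − 3 = 0 plus torsion [2], so Ȟ^1 ≅ Z/2
Ȟ^2 = (0 − 0) − 0 = 0, so Ȟ^2 ≅ 0


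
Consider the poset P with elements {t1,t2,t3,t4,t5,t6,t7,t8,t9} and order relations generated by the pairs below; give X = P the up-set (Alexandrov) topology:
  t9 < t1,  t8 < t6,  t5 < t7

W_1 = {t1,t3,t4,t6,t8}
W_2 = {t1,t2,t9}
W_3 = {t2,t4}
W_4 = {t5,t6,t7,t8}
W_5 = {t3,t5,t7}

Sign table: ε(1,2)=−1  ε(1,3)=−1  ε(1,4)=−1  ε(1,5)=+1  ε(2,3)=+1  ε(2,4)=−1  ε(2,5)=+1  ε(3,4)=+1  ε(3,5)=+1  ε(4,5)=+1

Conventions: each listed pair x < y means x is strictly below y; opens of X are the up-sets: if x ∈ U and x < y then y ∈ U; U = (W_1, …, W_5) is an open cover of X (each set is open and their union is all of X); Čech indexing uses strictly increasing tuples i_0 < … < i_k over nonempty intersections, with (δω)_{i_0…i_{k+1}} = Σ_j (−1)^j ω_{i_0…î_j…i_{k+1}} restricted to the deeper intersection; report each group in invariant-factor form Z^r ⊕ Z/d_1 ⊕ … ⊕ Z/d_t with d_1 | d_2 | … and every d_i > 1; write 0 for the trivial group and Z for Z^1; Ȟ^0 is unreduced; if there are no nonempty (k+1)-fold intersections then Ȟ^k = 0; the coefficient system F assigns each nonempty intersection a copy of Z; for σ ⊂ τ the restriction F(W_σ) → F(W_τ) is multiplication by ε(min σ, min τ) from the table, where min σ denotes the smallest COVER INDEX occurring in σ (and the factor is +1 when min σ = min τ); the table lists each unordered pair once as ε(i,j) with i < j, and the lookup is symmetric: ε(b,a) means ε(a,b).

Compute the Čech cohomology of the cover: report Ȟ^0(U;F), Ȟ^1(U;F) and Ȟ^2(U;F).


nonempty overlaps:
  W12={t1} W13={t4} W14={t6,t8} W15={t3} W23={t2} W45={t5,t7}
C dims 5,6; δ0: rk 5, SNF 1^4·2
degree 0: 5−5−0 = 0 → Ȟ^0 ≅ 0
degree 1: 6−0−5 = 1 plus torsion [2] → Ȟ^1 ≅ Z ⊕ Z/2
degree 2: 0−0−0 = 0 → Ȟ^2 ≅ 0

Ȟ^0 = 0, Ȟ^1 = Z ⊕ Z/2, Ȟ^2 = 0


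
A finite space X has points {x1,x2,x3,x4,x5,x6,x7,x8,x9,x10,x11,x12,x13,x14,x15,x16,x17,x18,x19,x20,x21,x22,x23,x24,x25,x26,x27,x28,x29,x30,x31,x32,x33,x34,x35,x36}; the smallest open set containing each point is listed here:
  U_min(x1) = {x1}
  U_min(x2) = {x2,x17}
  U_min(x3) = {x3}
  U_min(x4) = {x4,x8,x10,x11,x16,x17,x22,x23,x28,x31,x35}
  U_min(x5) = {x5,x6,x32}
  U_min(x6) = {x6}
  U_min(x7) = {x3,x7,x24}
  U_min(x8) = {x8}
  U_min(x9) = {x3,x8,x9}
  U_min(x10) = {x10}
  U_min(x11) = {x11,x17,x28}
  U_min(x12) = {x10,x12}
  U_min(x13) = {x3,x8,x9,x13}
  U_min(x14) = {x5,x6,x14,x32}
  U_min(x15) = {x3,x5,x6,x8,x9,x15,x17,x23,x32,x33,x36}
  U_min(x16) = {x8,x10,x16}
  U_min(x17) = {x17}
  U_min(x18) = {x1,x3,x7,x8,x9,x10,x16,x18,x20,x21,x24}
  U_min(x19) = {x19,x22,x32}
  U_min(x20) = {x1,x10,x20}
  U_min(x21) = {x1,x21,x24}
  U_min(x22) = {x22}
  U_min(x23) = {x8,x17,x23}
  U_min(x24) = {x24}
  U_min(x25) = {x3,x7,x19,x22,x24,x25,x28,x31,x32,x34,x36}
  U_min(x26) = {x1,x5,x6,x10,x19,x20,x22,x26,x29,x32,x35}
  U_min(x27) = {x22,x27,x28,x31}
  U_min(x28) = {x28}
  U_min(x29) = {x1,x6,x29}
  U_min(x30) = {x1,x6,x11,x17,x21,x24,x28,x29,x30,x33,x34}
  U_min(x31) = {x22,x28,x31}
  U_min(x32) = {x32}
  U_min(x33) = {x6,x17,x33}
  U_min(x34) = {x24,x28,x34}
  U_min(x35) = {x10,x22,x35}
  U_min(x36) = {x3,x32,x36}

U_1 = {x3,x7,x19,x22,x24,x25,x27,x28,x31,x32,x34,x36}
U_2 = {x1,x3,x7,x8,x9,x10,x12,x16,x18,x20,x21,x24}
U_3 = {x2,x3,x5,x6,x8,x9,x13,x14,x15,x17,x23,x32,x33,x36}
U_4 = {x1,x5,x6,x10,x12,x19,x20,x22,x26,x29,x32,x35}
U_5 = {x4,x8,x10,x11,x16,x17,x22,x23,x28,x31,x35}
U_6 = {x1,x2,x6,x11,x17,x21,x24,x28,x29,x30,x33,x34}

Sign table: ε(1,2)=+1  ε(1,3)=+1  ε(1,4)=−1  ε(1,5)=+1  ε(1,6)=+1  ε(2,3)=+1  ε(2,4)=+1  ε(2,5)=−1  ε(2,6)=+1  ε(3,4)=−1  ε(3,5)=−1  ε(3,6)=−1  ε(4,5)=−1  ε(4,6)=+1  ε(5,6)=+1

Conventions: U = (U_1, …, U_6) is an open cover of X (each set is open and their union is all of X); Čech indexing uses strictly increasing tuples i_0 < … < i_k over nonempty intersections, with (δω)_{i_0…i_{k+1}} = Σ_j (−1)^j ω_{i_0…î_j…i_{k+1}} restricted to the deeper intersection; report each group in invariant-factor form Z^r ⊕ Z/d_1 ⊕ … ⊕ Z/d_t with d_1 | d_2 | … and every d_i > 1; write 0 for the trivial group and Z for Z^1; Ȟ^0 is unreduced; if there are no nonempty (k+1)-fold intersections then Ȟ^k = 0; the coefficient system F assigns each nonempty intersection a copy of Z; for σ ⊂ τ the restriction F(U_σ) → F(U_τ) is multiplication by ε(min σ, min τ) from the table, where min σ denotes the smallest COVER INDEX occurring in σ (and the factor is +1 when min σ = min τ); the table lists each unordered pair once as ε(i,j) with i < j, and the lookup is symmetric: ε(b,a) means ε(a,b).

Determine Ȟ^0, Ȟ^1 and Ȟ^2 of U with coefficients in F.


Ȟ^0 = 0,  Ȟ^1 = Z/2,  Ȟ^2 = Z

cover nerve:
  U12={x3,x7,x24} U13={x3,x32,x36} U14={x19,x22,x32} U15={x22,x28,x31} U16={x24,x28,x34} U23={x3,x8,x9} U24={x1,x10,x12,x20} U25={x8,x10,x16} U26={x1,x21,x24} U34={x5,x6,x32} U35={x8,x17,x23} U36={x2,x6,x17,x33} U45={x10,x22,x35} U46={x1,x6,x29} U56={x11,x17,x28}
  U123={x3} U126={x24} U134={x32} U145={x22} U156={x28} U235={x8} U245={x10} U246={x1} U346={x6} U356={x17}
C dims 6,15,10; δ0: rk 6, SNF 1^5·2; δ1: rk 9, SNF 1^9
Ȟ^0: (6−6)−0=0 ⇒ 0
Ȟ^1: (15−9)−6=0 plus torsion [2] ⇒ Z/2
Ȟ^2: (10−0)−9=1 ⇒ Z


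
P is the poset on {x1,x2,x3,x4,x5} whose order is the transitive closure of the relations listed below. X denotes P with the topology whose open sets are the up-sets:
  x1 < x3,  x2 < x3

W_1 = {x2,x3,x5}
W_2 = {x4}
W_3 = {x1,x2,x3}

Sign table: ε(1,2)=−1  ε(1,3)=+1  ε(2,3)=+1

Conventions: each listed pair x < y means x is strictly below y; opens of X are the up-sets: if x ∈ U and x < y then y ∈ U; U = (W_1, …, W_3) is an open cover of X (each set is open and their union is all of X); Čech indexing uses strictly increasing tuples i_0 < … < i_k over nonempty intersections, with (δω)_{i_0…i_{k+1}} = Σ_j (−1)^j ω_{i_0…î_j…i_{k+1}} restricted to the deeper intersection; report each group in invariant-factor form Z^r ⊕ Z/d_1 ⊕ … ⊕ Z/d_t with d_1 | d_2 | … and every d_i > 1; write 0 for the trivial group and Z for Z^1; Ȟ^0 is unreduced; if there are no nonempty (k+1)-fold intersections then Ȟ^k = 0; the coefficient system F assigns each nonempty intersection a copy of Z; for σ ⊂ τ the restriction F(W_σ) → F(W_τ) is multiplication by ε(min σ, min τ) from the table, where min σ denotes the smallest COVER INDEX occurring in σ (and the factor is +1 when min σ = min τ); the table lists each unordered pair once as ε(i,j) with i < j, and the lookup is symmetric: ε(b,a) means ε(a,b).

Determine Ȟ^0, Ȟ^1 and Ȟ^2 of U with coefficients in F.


nonempty overlaps:
  W13={x2,x3}
C dims 3,1; δ0: rk 1, SNF 1^1
degree 0: 3−1−0 = 2 → Ȟ^0 ≅ Z^2
degree 1: 1−0−1 = 0 → Ȟ^1 ≅ 0
degree 2: 0−0−0 = 0 → Ȟ^2 ≅ 0

Ȟ^0(U;F) ≅ Z^2; Ȟ^1(U;F) ≅ 0; Ȟ^2(U;F) ≅ 0


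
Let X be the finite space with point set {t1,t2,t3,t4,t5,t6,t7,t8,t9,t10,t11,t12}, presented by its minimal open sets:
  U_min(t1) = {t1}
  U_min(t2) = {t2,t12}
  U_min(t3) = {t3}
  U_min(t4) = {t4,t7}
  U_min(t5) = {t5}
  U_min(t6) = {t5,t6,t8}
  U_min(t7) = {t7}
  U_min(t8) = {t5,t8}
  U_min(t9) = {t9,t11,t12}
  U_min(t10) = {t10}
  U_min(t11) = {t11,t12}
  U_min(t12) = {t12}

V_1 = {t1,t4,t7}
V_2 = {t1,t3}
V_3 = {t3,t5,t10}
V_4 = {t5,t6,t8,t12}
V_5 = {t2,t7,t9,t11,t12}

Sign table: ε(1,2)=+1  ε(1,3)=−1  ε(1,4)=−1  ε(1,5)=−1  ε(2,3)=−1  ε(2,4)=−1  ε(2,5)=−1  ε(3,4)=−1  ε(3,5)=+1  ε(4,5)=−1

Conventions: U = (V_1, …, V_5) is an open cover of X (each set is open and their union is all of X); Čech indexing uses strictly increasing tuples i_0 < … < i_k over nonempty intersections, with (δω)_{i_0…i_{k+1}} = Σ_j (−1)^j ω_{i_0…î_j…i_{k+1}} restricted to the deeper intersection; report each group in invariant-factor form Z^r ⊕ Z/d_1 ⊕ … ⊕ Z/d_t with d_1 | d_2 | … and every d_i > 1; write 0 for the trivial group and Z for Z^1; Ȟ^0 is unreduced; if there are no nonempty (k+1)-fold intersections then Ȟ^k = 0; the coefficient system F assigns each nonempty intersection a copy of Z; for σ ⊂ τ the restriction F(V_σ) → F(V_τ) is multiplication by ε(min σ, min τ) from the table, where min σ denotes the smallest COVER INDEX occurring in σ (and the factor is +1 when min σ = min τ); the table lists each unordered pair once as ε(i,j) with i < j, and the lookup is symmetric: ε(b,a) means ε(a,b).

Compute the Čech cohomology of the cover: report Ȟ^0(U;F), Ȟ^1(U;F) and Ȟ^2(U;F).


Ȟ^0(U;F) ≅ Z, Ȟ^1(U;F) ≅ Z, Ȟ^2(U;F) ≅ 0

cover nerve:
  V12={t1} V15={t7} V23={t3} V34={t5} V45={t12}
C dims 5,5; δ0: rk 4, SNF 1^4
Ȟ^0: (5−4)−0=1 ⇒ Z
Ȟ^1: (5−0)−4=1 ⇒ Z
Ȟ^2: (0−0)−0=0 ⇒ 0


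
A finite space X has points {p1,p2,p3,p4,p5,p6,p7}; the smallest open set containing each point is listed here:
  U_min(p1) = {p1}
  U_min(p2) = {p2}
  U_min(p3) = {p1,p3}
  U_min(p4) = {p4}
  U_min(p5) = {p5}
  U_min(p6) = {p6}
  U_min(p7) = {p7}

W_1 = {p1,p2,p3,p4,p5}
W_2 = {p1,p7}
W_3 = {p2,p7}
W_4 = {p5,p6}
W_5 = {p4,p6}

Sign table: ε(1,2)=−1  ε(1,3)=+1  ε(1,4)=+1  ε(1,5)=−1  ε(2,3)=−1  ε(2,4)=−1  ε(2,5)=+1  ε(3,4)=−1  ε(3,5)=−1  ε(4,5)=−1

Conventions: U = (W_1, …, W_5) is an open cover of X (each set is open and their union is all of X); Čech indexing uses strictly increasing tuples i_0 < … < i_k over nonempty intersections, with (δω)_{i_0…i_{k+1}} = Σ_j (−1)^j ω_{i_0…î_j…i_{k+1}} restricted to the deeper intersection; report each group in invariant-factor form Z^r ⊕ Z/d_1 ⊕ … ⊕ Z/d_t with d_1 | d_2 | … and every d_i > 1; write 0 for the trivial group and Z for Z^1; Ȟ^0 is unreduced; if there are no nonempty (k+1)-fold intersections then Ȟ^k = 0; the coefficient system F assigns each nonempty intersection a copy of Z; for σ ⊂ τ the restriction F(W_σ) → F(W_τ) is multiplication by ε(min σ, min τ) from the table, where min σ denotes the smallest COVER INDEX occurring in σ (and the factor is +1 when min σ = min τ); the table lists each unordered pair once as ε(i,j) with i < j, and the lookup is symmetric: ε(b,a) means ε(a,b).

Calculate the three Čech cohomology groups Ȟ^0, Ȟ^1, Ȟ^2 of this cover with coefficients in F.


Ȟ^0 = Z,  Ȟ^1 = Z^2,  Ȟ^2 = 0

nerve simplices:
  W12={p1} W13={p2} W14={p5} W15={p4} W23={p7} W45={p6}
C dims 5,6; δ0: rk 4, SNF 1^4
degree 0: 5−4−0 = 1 → Ȟ^0 ≅ Z
degree 1: 6−0−4 = 2 → Ȟ^1 ≅ Z^2
degree 2: 0−0−0 = 0 → Ȟ^2 ≅ 0


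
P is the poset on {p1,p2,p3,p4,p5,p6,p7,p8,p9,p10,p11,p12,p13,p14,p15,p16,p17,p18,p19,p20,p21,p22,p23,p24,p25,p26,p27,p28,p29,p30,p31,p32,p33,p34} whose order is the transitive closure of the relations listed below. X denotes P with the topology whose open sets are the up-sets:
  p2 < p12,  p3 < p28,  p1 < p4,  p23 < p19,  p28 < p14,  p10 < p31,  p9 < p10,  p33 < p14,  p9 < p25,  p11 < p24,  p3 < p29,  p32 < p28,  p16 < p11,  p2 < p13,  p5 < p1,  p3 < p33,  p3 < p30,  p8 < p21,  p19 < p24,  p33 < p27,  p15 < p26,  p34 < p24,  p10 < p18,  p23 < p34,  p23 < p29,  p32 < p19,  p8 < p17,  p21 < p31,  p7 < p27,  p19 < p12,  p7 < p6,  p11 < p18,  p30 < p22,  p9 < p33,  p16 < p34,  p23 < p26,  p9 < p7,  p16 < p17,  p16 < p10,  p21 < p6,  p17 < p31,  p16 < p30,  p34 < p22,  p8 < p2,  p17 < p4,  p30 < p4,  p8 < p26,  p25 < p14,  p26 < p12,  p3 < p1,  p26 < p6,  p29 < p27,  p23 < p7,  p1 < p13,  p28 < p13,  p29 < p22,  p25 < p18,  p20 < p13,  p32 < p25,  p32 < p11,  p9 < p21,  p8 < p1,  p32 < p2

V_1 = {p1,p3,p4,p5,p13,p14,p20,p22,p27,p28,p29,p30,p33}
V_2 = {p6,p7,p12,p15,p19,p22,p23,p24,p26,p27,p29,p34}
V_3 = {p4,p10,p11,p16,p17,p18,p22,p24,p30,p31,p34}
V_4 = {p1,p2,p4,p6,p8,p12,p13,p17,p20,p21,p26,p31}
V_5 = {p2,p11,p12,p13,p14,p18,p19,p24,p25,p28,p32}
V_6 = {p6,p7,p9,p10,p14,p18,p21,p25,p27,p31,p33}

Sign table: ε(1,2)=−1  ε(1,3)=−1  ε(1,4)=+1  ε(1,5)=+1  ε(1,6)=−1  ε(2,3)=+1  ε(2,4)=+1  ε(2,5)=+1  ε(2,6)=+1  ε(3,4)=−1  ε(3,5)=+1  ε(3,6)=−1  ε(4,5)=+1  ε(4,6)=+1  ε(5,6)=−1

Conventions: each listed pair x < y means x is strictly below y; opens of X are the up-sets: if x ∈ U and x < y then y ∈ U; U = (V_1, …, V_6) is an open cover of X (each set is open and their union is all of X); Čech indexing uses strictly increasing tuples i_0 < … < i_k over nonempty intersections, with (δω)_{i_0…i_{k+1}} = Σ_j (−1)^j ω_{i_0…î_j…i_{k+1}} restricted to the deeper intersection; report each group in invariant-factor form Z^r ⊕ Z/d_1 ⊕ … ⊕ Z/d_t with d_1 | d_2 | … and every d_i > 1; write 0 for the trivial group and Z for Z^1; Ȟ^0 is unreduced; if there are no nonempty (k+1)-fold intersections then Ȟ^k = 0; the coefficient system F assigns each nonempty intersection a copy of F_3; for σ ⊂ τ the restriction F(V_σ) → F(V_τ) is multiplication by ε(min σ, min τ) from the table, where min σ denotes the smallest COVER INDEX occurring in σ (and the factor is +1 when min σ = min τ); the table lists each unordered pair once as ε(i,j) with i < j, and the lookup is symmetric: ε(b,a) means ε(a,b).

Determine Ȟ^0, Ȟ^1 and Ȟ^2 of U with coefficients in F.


nonempty overlaps:
  V12={p22,p27,p29} V13={p4,p22,p30} V14={p1,p4,p13,p20} V15={p13,p14,p28} V16={p14,p27,p33} V23={p22,p24,p34} V24={p6,p12,p26} V25={p12,p19,p24} V26={p6,p7,p27} V34={p4,p17,p31} V35={p11,p18,p24} V36={p10,p18,p31} V45={p2,p12,p13} V46={p6,p21,p31} V56={p14,p18,p25}
  V123={p22} V126={p27} V134={p4} V145={p13} V156={p14} V235={p24} V245={p12} V246={p6} V346={p31} V356={p18}
C dims 6,15,10; δ0: rk_F3 6; δ1: rk_F3 9
degree 0: 6−6−0 = 0 → Ȟ^0 ≅ 0
degree 1: 15−9−6 = 0 → Ȟ^1 ≅ 0
degree 2: 10−0−9 = 1 → Ȟ^2 ≅ Z/3

Ȟ^0 = 0, Ȟ^1 = 0 and Ȟ^2 = Z/3


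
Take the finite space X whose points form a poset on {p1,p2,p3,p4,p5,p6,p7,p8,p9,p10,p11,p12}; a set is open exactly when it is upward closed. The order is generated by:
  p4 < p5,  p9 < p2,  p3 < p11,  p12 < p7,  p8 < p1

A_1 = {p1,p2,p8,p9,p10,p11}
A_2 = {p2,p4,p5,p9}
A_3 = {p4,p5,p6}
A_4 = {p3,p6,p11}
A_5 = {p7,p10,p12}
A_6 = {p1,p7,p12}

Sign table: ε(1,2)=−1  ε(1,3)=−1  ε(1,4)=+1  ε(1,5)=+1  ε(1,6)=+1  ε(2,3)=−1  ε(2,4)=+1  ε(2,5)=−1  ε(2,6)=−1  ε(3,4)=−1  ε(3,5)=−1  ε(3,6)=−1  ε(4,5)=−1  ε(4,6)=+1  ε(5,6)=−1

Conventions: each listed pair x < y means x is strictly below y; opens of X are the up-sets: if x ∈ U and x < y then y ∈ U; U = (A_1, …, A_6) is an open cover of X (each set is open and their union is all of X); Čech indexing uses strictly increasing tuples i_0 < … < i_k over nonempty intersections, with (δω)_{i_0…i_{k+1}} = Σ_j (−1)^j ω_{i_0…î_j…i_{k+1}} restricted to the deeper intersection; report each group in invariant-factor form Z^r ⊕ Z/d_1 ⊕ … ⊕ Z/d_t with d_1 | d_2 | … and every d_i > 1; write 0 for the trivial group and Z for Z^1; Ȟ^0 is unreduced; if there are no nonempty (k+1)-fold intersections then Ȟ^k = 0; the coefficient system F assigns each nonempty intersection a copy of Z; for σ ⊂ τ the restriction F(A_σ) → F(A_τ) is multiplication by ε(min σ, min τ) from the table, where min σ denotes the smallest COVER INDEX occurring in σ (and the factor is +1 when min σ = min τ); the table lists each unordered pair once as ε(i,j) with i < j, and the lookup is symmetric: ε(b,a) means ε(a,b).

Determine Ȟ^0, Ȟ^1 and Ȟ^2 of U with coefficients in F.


Ȟ^0(U;F) ≅ 0,  Ȟ^1(U;F) ≅ Z ⊕ Z/2,  Ȟ^2(U;F) ≅ 0

nerve of the cover:
  A12={p2,p9} A14={p11} A15={p10} A16={p1} A23={p4,p5} A34={p6} A56={p7,p12}
C dims 6,7; δ0: rk 6, SNF 1^5·2
Ȟ^0 = (6 − 6) − 0 = 0, so Ȟ^0 ≅ 0
Ȟ^1 = (7 − 0) − 6 = 1 plus torsion [2], so Ȟ^1 ≅ Z ⊕ Z/2
Ȟ^2 = (0 − 0) − 0 = 0, so Ȟ^2 ≅ 0


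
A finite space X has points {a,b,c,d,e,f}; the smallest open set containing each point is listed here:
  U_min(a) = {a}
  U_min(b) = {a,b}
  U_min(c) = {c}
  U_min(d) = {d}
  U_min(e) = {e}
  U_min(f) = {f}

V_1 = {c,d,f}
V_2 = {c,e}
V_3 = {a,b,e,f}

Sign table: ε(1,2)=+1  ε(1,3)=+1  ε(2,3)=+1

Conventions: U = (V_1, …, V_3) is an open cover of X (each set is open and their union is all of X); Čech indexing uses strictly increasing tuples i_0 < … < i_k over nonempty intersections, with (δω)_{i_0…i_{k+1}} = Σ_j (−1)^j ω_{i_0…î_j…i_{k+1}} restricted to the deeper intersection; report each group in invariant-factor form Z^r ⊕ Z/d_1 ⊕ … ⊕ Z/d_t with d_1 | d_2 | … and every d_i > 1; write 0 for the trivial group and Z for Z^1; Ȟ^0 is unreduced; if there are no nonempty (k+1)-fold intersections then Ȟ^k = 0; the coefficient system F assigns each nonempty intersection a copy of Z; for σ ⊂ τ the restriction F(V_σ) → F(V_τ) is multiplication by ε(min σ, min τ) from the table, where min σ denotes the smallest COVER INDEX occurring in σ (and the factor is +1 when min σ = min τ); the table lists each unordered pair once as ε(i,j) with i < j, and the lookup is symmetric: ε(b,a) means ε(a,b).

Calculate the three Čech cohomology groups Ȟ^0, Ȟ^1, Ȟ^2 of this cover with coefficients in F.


nerve of the cover:
  V12={c} V13={f} V23={e}
C dims 3,3; δ0: rk 2, SNF 1^2
Ȟ^0 = (3 − 2) − 0 = 1, so Ȟ^0 ≅ Z
Ȟ^1 = (3 − 0) − 2 = 1, so Ȟ^1 ≅ Z
Ȟ^2 = (0 − 0) − 0 = 0, so Ȟ^2 ≅ 0

Ȟ^0(U;F) ≅ Z,  Ȟ^1(U;F) ≅ Z,  Ȟ^2(U;F) ≅ 0


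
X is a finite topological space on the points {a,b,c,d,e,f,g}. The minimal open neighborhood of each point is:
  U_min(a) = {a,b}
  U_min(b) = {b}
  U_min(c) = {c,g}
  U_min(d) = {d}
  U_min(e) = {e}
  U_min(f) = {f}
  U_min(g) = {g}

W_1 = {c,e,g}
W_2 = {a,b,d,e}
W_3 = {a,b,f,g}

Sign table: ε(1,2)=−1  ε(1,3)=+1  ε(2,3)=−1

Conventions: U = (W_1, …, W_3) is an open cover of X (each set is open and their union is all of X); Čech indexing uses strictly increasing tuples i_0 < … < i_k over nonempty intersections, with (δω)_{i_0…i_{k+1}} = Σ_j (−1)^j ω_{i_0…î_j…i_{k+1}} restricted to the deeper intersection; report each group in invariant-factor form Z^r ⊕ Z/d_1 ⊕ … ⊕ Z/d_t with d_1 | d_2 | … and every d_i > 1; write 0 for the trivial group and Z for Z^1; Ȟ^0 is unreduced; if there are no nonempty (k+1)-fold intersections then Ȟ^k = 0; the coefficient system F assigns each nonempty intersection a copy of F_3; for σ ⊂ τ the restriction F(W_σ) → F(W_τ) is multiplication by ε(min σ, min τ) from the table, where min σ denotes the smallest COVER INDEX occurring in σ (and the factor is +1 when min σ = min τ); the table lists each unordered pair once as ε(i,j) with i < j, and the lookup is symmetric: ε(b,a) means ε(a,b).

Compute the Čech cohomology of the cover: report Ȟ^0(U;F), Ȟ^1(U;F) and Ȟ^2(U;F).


nerve simplices:
  W12={e} W13={g} W23={a,b}
C dims 3,3; δ0: rk_F3 2
degree 0: 3−2−0 = 1 → Ȟ^0 ≅ Z/3
degree 1: 3−0−2 = 1 → Ȟ^1 ≅ Z/3
degree 2: 0−0−0 = 0 → Ȟ^2 ≅ 0

Ȟ^0 = Z/3,  Ȟ^1 = Z/3,  Ȟ^2 = 0


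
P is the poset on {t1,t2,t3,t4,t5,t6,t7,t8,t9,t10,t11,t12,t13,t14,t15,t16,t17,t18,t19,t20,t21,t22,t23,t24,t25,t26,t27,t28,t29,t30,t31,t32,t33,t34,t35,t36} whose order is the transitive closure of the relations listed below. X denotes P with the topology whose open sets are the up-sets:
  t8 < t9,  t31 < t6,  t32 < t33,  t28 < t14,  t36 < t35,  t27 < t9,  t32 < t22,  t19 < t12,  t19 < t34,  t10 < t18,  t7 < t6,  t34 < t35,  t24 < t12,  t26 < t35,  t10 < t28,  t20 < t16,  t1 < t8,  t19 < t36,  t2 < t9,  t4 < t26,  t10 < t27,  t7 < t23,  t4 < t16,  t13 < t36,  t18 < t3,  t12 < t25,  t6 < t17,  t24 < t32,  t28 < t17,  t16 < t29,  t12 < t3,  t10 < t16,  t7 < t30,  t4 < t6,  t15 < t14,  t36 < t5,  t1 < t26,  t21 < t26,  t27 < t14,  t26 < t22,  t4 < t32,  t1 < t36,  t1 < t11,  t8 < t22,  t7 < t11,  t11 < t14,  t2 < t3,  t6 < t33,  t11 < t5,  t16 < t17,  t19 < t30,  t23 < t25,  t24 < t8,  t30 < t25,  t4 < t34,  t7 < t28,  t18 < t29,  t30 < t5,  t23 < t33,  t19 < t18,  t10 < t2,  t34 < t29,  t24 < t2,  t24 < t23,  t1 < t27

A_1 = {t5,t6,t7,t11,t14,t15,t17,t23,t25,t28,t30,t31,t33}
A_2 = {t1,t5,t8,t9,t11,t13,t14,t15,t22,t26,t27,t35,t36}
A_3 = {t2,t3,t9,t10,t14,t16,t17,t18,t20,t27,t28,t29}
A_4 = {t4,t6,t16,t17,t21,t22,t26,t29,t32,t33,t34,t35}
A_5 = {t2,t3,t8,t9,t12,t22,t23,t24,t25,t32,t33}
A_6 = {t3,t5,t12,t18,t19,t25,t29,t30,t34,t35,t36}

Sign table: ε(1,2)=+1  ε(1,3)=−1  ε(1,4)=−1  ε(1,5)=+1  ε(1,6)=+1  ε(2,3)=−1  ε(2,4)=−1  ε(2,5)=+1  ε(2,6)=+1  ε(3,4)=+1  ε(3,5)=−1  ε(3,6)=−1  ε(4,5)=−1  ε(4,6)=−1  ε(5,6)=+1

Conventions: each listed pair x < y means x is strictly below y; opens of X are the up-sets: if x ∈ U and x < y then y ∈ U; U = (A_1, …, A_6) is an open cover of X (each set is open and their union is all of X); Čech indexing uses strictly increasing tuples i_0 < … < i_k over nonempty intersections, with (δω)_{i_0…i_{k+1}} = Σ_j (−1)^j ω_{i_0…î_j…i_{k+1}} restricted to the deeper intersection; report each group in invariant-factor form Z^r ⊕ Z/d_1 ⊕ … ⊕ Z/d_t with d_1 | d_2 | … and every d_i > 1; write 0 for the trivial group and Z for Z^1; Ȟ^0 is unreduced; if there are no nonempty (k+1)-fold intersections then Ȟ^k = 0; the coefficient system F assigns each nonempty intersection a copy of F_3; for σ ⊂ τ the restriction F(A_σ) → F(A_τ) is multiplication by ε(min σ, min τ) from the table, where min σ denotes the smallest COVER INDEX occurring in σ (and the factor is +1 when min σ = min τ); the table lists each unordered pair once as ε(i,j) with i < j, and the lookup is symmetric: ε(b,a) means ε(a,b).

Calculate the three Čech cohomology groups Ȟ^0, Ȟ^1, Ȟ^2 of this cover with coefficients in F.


Ȟ^0(U;F) ≅ Z/3; Ȟ^1(U;F) ≅ 0; Ȟ^2(U;F) ≅ 0

nonempty intersections:
  A12={t5,t11,t14,t15} A13={t14,t17,t28} A14={t6,t17,t33} A15={t23,t25,t33} A16={t5,t25,t30} A23={t9,t14,t27} A24={t22,t26,t35} A25={t8,t9,t22} A26={t5,t35,t36} A34={t16,t17,t29} A35={t2,t3,t9} A36={t3,t18,t29} A45={t22,t32,t33} A46={t29,t34,t35} A56={t3,t12,t25}
  A123={t14} A126={t5} A134={t17} A145={t33} A156={t25} A235={t9} A245={t22} A246={t35} A346={t29} A356={t3}
C dims 6,15,10; δ0: rk_F3 5; δ1: rk_F3 10
Ȟ^0: (6−5)−0=1 ⇒ Z/3
Ȟ^1: (15−10)−5=0 ⇒ 0
Ȟ^2: (10−0)−10=0 ⇒ 0


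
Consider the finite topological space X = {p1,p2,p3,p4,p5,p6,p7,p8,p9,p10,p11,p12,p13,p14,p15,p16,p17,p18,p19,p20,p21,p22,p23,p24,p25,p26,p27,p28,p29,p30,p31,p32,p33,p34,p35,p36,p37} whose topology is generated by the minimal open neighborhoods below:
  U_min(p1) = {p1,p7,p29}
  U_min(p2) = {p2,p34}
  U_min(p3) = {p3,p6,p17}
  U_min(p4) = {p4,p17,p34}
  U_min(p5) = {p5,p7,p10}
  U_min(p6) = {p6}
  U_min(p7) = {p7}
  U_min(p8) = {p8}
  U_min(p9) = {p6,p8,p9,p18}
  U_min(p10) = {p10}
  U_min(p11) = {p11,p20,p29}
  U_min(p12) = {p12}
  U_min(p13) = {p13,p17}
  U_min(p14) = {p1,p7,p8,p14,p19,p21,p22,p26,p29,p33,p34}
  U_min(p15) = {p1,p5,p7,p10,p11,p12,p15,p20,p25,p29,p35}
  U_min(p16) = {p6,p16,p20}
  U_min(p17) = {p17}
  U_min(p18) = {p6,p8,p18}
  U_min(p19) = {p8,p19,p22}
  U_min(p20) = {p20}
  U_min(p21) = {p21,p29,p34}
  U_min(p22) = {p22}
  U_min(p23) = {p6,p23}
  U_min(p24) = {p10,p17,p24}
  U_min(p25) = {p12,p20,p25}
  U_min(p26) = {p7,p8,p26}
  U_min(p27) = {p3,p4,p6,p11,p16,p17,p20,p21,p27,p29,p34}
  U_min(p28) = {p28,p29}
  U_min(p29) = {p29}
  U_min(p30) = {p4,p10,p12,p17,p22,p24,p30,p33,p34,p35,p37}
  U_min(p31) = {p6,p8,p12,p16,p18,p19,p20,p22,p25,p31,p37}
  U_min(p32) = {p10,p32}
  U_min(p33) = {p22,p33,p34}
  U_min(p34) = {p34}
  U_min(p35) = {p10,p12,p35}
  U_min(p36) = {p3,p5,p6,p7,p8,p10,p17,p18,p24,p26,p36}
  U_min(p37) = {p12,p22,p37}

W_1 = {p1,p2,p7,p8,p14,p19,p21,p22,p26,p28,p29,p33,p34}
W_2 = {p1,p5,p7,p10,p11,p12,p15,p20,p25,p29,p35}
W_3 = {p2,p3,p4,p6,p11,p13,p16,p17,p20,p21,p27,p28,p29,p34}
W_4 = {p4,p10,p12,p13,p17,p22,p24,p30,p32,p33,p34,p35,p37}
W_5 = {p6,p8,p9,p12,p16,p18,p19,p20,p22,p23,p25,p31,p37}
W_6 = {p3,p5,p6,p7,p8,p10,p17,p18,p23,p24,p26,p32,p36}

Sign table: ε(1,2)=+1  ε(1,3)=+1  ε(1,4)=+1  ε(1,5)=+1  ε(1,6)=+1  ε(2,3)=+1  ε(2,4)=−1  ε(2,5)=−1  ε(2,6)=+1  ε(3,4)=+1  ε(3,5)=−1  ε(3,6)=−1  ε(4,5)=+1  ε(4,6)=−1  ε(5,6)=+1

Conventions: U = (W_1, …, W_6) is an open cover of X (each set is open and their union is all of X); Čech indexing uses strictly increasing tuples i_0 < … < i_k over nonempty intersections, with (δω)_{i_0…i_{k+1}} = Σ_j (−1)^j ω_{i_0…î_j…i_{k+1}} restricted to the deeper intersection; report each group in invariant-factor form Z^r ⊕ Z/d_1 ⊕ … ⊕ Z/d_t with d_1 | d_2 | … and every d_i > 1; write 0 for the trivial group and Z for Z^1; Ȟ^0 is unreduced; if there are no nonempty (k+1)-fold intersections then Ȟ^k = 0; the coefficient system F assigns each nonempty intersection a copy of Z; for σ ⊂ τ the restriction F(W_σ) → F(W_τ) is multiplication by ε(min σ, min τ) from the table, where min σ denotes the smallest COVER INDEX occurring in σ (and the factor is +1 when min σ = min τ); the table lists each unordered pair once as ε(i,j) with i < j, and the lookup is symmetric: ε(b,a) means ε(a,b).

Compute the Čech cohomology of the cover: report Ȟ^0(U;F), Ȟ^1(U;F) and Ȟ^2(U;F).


Ȟ^0 = 0, Ȟ^1 = Z/2, Ȟ^2 = Z

nonempty overlaps:
  W12={p1,p7,p29} W13={p2,p21,p28,p29,p34} W14={p22,p33,p34} W15={p8,p19,p22} W16={p7,p8,p26} W23={p11,p20,p29} W24={p10,p12,p35} W25={p12,p20,p25} W26={p5,p7,p10} W34={p4,p13,p17,p34} W35={p6,p16,p20} W36={p3,p6,p17} W45={p12,p22,p37} W46={p10,p17,p24,p32} W56={p6,p8,p18,p23}
  W123={p29} W126={p7} W134={p34} W145={p22} W156={p8} W235={p20} W245={p12} W246={p10} W346={p17} W356={p6}
C dims 6,15,10; δ0: rk 6, SNF 1^5·2; δ1: rk 9, SNF 1^9
degree 0: 6−6−0 = 0 → Ȟ^0 ≅ 0
degree 1: 15−9−6 = 0 plus torsion [2] → Ȟ^1 ≅ Z/2
degree 2: 10−0−9 = 1 → Ȟ^2 ≅ Z


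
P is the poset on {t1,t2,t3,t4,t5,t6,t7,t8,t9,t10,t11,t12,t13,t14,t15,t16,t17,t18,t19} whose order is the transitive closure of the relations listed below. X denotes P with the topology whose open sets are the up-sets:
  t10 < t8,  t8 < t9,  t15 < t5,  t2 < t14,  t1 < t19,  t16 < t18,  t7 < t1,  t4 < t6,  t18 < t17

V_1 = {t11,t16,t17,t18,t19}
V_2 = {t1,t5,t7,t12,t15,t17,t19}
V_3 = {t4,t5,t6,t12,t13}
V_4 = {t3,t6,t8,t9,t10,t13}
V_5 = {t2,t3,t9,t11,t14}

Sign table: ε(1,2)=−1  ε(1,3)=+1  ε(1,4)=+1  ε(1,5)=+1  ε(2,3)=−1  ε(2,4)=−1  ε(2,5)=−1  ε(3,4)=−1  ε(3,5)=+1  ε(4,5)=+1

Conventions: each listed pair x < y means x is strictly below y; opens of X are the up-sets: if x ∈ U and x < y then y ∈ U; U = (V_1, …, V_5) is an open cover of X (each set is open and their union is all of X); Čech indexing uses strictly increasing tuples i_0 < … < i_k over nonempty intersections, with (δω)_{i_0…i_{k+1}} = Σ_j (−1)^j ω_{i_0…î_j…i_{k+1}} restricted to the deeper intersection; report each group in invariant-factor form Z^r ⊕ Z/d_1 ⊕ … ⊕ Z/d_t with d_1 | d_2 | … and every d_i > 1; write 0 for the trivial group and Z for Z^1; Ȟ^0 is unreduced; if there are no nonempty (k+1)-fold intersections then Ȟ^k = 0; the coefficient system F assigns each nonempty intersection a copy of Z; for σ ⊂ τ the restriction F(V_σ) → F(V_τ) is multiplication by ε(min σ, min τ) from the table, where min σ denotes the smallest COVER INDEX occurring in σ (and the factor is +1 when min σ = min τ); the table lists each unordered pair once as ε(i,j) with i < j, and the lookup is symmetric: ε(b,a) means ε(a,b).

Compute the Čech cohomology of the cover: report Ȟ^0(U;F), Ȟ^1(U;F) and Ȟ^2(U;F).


Ȟ^0(U;F) ≅ 0,  Ȟ^1(U;F) ≅ Z/2,  Ȟ^2(U;F) ≅ 0

intersection data:
  V12={t17,t19} V15={t11} V23={t5,t12} V34={t6,t13} V45={t3,t9}
C dims 5,5; δ0: rk 5, SNF 1^4·2
Ȟ^0 = (5 − 5) − 0 = 0, so Ȟ^0 ≅ 0
Ȟ^1 = (5 − 0) − 5 = 0 plus torsion [2], so Ȟ^1 ≅ Z/2
Ȟ^2 = (0 − 0) − 0 = 0, so Ȟ^2 ≅ 0


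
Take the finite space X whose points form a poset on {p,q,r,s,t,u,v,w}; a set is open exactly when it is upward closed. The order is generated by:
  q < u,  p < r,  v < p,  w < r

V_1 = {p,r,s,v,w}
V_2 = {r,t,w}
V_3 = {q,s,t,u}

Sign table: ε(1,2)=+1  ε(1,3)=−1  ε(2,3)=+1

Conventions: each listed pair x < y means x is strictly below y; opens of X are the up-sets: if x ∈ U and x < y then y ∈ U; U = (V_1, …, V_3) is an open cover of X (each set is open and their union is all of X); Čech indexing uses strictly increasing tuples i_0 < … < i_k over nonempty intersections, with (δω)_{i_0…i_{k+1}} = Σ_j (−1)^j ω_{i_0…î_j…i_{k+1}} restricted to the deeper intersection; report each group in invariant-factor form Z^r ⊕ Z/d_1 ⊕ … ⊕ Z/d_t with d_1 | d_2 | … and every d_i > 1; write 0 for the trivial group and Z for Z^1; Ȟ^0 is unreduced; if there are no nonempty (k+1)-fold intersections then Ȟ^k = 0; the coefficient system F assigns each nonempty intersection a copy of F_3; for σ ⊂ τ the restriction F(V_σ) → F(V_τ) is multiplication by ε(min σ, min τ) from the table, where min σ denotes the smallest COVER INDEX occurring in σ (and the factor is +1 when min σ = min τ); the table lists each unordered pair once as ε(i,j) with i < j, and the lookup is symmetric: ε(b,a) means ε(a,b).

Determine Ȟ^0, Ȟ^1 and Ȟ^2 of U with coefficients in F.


intersection data:
  V12={r,w} V13={s} V23={t}
C dims 3,3; δ0: rk_F3 3
Ȟ^0 = (3 − 3) − 0 = 0, so Ȟ^0 ≅ 0
Ȟ^1 = (3 − 0) − 3 = 0, so Ȟ^1 ≅ 0
Ȟ^2 = (0 − 0) − 0 = 0, so Ȟ^2 ≅ 0

Ȟ^0(U;F) ≅ 0, Ȟ^1(U;F) ≅ 0, Ȟ^2(U;F) ≅ 0


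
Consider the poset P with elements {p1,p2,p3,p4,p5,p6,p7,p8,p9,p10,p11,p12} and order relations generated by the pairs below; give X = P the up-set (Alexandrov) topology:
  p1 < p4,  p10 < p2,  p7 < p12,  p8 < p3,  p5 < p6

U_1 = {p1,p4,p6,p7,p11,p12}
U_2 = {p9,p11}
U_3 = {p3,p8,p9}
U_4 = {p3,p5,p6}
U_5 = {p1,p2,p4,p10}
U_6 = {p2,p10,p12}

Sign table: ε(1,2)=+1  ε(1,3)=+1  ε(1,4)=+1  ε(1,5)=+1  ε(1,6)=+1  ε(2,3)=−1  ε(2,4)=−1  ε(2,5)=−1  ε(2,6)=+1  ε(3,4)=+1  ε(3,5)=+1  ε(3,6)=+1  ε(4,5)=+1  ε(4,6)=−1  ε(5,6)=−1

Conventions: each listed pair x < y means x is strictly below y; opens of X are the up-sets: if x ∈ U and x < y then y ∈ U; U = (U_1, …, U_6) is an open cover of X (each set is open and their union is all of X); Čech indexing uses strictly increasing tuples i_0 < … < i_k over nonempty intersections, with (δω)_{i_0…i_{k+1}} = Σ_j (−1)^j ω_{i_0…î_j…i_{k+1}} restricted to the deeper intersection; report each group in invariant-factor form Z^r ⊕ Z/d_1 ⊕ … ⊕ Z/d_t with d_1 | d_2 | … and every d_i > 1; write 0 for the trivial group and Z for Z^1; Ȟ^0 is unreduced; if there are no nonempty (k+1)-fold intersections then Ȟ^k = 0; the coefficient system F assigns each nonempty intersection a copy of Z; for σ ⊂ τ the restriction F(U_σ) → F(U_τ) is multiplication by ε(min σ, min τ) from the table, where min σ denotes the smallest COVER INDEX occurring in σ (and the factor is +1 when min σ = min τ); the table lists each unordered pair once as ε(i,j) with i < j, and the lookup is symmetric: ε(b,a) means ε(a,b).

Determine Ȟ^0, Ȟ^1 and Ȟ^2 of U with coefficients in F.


Ȟ^0 = 0, Ȟ^1 = Z ⊕ Z/2 and Ȟ^2 = 0

nonempty overlaps:
  U12={p11} U14={p6} U15={p1,p4} U16={p12} U23={p9} U34={p3} U56={p2,p10}
C dims 6,7; δ0: rk 6, SNF 1^5·2
degree 0: 6−6−0 = 0 → Ȟ^0 ≅ 0
degree 1: 7−0−6 = 1 plus torsion [2] → Ȟ^1 ≅ Z ⊕ Z/2
degree 2: 0−0−0 = 0 → Ȟ^2 ≅ 0


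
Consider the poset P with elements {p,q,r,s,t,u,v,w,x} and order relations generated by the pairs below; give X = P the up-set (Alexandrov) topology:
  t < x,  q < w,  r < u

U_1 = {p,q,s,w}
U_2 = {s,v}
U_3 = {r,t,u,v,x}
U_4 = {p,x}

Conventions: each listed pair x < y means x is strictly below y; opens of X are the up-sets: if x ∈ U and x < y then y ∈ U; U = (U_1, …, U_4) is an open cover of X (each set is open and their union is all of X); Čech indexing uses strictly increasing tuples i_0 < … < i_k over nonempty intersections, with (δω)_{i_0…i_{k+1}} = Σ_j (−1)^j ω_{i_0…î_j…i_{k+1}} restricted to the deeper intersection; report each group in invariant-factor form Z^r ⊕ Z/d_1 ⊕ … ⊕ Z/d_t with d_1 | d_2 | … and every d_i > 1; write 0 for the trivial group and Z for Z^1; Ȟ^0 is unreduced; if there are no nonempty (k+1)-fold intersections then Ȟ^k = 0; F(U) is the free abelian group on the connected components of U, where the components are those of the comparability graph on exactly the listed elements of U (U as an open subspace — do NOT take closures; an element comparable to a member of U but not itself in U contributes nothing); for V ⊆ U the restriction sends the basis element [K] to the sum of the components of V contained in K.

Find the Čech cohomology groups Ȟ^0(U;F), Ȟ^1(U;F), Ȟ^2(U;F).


Ȟ^0 = Z^6,  Ȟ^1 = 0,  Ȟ^2 = 0

nerve simplices:
  U12={s} U14={p} U23={v} U34={x}
components per intersection:
  U1: {p} {q,w} {s}
  U2: {s} {v}
  U3: {r,u} {t,x} {v}
  U4: {p} {x}
  U12: {s}
  U14: {p}
  U23: {v}
  U34: {x}
C dims 10,4; δ0: rk 4, SNF 1^4
degree 0: 10−4−0 = 6 → Ȟ^0 ≅ Z^6
degree 1: 4−0−4 = 0 → Ȟ^1 ≅ 0
degree 2: 0−0−0 = 0 → Ȟ^2 ≅ 0


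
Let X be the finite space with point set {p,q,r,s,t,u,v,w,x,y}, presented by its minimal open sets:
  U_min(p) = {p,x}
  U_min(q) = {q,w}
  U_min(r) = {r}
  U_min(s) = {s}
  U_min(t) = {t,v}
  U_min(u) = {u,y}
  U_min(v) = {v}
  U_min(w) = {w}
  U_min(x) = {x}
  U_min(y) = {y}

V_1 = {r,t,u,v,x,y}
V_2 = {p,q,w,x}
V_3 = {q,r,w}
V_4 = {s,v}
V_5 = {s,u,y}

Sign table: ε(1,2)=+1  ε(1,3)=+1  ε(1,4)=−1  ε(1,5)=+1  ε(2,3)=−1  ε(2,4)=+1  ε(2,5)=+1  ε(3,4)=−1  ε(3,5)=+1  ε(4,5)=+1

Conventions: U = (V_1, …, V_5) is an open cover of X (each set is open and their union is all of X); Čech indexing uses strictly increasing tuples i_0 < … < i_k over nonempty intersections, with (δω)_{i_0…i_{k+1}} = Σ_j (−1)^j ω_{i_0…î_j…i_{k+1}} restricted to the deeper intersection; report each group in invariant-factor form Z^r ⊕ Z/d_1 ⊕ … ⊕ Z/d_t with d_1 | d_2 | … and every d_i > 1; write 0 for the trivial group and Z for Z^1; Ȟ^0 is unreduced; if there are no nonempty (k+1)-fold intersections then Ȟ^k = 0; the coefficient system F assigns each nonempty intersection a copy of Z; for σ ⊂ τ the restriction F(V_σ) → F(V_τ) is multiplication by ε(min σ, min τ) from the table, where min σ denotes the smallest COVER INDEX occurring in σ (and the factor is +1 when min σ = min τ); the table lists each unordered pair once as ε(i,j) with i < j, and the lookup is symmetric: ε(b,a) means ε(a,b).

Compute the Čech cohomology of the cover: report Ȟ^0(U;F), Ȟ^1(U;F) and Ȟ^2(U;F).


Ȟ^0(U;F) ≅ 0, Ȟ^1(U;F) ≅ Z ⊕ Z/2, Ȟ^2(U;F) ≅ 0

nerve simplices:
  V12={x} V13={r} V14={v} V15={u,y} V23={q,w} V45={s}
C dims 5,6; δ0: rk 5, SNF 1^4·2
degree 0: 5−5−0 = 0 → Ȟ^0 ≅ 0
degree 1: 6−0−5 = 1 plus torsion [2] → Ȟ^1 ≅ Z ⊕ Z/2
degree 2: 0−0−0 = 0 → Ȟ^2 ≅ 0


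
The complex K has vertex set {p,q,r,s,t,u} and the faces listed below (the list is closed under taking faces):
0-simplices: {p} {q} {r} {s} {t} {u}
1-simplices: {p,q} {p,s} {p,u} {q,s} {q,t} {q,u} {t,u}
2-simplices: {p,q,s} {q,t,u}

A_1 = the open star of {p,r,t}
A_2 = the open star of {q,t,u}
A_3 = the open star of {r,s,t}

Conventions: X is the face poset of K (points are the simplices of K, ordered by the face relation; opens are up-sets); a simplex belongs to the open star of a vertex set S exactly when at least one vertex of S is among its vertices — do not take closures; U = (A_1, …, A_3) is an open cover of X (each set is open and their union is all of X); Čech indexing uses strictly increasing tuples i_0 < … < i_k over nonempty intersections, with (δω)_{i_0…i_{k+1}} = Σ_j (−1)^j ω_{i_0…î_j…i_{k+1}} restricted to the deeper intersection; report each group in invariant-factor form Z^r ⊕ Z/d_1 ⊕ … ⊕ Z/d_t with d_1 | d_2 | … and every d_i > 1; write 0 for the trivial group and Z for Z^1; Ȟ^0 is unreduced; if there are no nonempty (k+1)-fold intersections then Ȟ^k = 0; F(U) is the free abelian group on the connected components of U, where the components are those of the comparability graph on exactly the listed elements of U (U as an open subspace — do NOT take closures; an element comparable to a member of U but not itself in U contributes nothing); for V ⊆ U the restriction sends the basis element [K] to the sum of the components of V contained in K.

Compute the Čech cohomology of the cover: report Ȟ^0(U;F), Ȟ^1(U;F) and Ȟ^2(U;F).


intersection data:
  A1={{p},{r},{t},{p,q},{p,s},{p,u},{q,t},{t,u},{p,q,s},{q,t,u}} A2={{q},{t},{u},{p,q},{p,u},{q,s},{q,t},{q,u},{t,u},{p,q,s},{q,t,u}} A3={{r},{s},{t},{p,s},{q,s},{q,t},{t,u},{p,q,s},{q,t,u}}
  A12={{t},{p,q},{p,u},{q,t},{t,u},{p,q,s},{q,t,u}} A13={{r},{t},{p,s},{q,t},{t,u},{p,q,s},{q,t,u}} A23={{t},{q,s},{q,t},{t,u},{p,q,s},{q,t,u}}
  A123={{t},{q,t},{t,u},{p,q,s},{q,t,u}}
components per intersection:
  A1: {{p},{p,q},{p,s},{p,u},{p,q,s}} {{r}} {{t},{q,t},{t,u},{q,t,u}}
  A2: {{q},{t},{u},{p,q},{p,u},{q,s},{q,t},{q,u},{t,u},{p,q,s},{q,t,u}}
  A3: {{r}} {{s},{p,s},{q,s},{p,q,s}} {{t},{q,t},{t,u},{q,t,u}}
  A12: {{t},{q,t},{t,u},{q,t,u}} {{p,q},{p,q,s}} {{p,u}}
  A13: {{r}} {{t},{q,t},{t,u},{q,t,u}} {{p,s},{p,q,s}}
  A23: {{t},{q,t},{t,u},{q,t,u}} {{q,s},{p,q,s}}
  A123: {{t},{q,t},{t,u},{q,t,u}} {{p,q,s}}
C dims 7,8,2; δ0: rk 5, SNF 1^5; δ1: rk 2, SNF 1^2
Ȟ^0 = (7 − 5) − 0 = 2, so Ȟ^0 ≅ Z^2
Ȟ^1 = (8 − 2) − 5 = 1, so Ȟ^1 ≅ Z
Ȟ^2 = (2 − 0) − 2 = 0, so Ȟ^2 ≅ 0

Ȟ^0(U;F) ≅ Z^2, Ȟ^1(U;F) ≅ Z and Ȟ^2(U;F) ≅ 0
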